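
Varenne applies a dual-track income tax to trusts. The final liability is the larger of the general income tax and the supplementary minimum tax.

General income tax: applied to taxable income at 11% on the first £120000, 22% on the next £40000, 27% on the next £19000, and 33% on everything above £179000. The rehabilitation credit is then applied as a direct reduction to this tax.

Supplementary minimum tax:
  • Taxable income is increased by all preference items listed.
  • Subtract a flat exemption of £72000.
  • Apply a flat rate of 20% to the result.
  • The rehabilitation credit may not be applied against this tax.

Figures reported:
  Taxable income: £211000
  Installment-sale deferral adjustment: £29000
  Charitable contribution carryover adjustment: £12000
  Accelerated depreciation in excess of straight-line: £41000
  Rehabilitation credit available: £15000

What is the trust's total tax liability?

General income tax:
  £120000 × 11% = £13200
  £40000 × 22% = £8800
  £19000 × 27% = £5130
  £32000 × 33% = £10560
  → £37690
  Less rehabilitation credit £15000 → £22690

Supplementary minimum tax:
  Adjusted income: £211000 + £29000 + £12000 + £41000 = £293000
  Less exemption £72000 → base £221000
  £221000 × 20% = £44200

£44200 > £22690, so the supplementary minimum tax is the binding amount.

£44200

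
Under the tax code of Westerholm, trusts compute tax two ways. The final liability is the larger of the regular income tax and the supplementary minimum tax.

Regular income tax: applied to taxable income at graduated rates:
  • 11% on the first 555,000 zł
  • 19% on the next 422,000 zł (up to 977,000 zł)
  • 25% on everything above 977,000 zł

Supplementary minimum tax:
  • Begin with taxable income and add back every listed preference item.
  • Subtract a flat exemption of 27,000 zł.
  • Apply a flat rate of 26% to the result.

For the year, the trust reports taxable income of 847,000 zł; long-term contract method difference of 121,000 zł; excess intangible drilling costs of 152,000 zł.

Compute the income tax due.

284,180 zł

Supplementary minimum tax:
  Adjusted income: 847,000 zł + 121,000 zł + 152,000 zł = 1,120,000 zł
  Less exemption 27,000 zł → base 1,093,000 zł
  1,093,000 zł × 26% = 284,180 zł

Regular income tax:
  555,000 zł × 11% = 61,050 zł
  292,000 zł × 19% = 55,480 zł
  → 116,530 zł

284,180 zł > 116,530 zł, so the supplementary minimum tax is the binding amount.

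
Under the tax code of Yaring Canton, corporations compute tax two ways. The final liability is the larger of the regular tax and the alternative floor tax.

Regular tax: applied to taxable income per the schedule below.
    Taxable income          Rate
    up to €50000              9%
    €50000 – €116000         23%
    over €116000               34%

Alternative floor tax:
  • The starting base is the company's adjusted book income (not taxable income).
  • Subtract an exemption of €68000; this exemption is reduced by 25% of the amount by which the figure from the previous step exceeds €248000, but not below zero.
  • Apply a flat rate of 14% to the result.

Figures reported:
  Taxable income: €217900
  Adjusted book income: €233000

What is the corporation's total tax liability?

€54326

Regular tax:
  €50000 × 9% = €4500
  €66000 × 23% = €15180
  €101900 × 34% = €34646
  → €54326

Alternative floor tax:
  Base (adjusted book income): €233000
  Exemption: €233000 ≤ €248000, so full €68000 applies
  Base: €233000 − €68000 = €165000
  €165000 × 14% = €23100

€54326 > €23100, so the regular tax governs.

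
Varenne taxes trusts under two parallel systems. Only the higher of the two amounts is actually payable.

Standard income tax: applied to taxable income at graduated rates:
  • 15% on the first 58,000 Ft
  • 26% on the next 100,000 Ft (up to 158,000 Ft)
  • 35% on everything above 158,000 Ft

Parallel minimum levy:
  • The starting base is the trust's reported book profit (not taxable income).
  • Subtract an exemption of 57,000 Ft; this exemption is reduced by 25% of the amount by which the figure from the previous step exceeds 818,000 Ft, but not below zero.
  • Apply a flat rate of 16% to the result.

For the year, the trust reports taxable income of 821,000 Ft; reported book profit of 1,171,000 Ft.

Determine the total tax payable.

266,750 Ft

Standard income tax:
  58,000 Ft × 15% = 8,700 Ft
  100,000 Ft × 26% = 26,000 Ft
  663,000 Ft × 35% = 232,050 Ft
  → 266,750 Ft

Parallel minimum levy:
  Base (reported book profit): 1,171,000 Ft
  Exemption: 25% × (1,171,000 Ft − 818,000 Ft) = 88,250 Ft ≥ 57,000 Ft, so the exemption is fully phased out
  Base: 1,171,000 Ft − 0 Ft = 1,171,000 Ft
  1,171,000 Ft × 16% = 187,360 Ft

266,750 Ft > 187,360 Ft, so the standard income tax governs.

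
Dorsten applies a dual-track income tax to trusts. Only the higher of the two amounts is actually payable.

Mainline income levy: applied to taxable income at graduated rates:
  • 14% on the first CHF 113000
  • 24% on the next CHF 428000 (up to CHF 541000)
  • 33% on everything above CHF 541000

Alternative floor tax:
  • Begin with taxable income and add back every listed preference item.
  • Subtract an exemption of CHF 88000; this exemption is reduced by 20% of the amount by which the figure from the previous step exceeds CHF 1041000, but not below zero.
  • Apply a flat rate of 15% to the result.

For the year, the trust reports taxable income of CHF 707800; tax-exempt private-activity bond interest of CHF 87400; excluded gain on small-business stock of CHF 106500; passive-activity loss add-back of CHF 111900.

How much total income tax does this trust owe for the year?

Mainline income levy:
  CHF 113000 × 14% = CHF 15820
  CHF 428000 × 24% = CHF 102720
  CHF 166800 × 33% = CHF 55044
  → CHF 173584

Alternative floor tax:
  Adjusted income: CHF 707800 + CHF 87400 + CHF 106500 + CHF 111900 = CHF 1013600
  Exemption: CHF 1013600 ≤ CHF 1041000, so full CHF 88000 applies
  Base: CHF 1013600 − CHF 88000 = CHF 925600
  CHF 925600 × 15% = CHF 138840

CHF 173584 > CHF 138840, so the mainline income levy governs.

CHF 173584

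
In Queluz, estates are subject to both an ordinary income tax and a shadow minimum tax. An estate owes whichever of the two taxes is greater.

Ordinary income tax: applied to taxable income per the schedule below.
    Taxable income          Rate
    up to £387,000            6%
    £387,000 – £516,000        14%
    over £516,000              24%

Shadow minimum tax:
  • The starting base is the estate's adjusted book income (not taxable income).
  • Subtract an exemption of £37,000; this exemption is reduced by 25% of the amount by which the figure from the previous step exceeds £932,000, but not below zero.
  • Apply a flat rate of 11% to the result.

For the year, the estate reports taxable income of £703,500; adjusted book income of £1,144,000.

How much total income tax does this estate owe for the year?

£125,840

Ordinary income tax:
  £387,000 × 6% = £23,220
  £129,000 × 14% = £18,060
  £187,500 × 24% = £45,000
  → £86,280

Shadow minimum tax:
  Base (adjusted book income): £1,144,000
  Exemption: 25% × (£1,144,000 − £932,000) = £53,000 ≥ £37,000, so the exemption is fully phased out
  Base: £1,144,000 − £0 = £1,144,000
  £1,144,000 × 11% = £125,840

£125,840 > £86,280, so the shadow minimum tax is the binding amount.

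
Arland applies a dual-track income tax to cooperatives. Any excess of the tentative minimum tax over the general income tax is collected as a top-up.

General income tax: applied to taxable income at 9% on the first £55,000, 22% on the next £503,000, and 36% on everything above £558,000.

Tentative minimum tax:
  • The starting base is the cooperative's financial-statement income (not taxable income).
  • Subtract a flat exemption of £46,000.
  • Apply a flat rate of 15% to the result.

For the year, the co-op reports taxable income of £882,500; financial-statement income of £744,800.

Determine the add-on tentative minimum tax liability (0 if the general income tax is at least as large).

£0

Tentative minimum tax:
  Base (financial-statement income): £744,800
  Less exemption £46,000 → base £698,800
  £698,800 × 15% = £104,820

General income tax:
  £55,000 × 9% = £4,950
  £503,000 × 22% = £110,660
  £324,500 × 36% = £116,820
  → £232,430

£104,820 ≤ £232,430, so no add-on is due.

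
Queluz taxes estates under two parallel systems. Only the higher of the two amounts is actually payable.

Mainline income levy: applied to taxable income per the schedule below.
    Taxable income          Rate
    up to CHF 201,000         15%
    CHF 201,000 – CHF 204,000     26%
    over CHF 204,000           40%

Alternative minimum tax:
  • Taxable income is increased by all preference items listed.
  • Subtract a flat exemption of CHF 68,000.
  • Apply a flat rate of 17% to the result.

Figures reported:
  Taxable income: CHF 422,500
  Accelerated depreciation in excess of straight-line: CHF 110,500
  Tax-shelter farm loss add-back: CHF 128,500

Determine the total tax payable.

Mainline income levy:
  CHF 201,000 × 15% = CHF 30,150
  CHF 3,000 × 26% = CHF 780
  CHF 218,500 × 40% = CHF 87,400
  → CHF 118,330

Alternative minimum tax:
  Adjusted income: CHF 422,500 + CHF 110,500 + CHF 128,500 = CHF 661,500
  Less exemption CHF 68,000 → base CHF 593,500
  CHF 593,500 × 17% = CHF 100,895

CHF 118,330 > CHF 100,895, so the mainline income levy governs.

CHF 118,330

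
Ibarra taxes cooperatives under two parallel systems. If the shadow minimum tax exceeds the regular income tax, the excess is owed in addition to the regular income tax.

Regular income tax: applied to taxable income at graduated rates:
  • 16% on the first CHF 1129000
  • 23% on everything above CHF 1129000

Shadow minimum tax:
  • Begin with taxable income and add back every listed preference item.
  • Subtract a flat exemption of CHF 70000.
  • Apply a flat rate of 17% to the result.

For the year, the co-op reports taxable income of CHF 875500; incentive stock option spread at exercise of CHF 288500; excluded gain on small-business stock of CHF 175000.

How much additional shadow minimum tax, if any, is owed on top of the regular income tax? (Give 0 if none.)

Regular income tax:
  CHF 875500 × 16% = CHF 140080

Shadow minimum tax:
  Adjusted income: CHF 875500 + CHF 288500 + CHF 175000 = CHF 1339000
  Less exemption CHF 70000 → base CHF 1269000
  CHF 1269000 × 17% = CHF 215730

Excess of shadow minimum tax over regular income tax: CHF 215730 − CHF 140080 = CHF 75650.

CHF 75650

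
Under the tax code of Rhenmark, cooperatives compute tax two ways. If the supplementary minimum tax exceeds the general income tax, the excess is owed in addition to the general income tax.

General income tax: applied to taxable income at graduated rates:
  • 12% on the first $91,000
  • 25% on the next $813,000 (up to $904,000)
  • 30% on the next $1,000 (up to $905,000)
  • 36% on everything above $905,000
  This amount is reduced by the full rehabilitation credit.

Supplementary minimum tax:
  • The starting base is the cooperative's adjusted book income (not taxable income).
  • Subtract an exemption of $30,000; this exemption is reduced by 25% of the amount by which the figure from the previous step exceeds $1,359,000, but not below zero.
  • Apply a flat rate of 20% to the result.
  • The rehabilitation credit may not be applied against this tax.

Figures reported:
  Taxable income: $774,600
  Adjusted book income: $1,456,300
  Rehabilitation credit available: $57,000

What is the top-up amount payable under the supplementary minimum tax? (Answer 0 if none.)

Supplementary minimum tax:
  Base (adjusted book income): $1,456,300
  Exemption: $30,000 − 25% × ($1,456,300 − $1,359,000) = $30,000 − $24,325 = $5,675
  Base: $1,456,300 − $5,675 = $1,450,625
  $1,450,625 × 20% = $290,125

General income tax:
  $91,000 × 12% = $10,920
  $683,600 × 25% = $170,900
  → $181,820
  Less rehabilitation credit $57,000 → $124,820

Excess of supplementary minimum tax over general income tax: $290,125 − $124,820 = $165,305.

$165,305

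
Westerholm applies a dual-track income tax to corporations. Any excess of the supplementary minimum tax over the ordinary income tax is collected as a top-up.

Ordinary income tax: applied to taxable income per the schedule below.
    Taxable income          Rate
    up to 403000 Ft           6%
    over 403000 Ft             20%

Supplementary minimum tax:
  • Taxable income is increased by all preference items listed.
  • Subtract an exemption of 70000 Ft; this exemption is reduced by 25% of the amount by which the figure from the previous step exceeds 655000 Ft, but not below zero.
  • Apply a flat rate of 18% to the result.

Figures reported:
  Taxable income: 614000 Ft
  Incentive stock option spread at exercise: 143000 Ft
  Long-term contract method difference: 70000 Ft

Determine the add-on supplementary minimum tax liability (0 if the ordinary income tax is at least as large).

77620 Ft

Ordinary income tax:
  403000 Ft × 6% = 24180 Ft
  211000 Ft × 20% = 42200 Ft
  → 66380 Ft

Supplementary minimum tax:
  Adjusted income: 614000 Ft + 143000 Ft + 70000 Ft = 827000 Ft
  Exemption: 70000 Ft − 25% × (827000 Ft − 655000 Ft) = 70000 Ft − 43000 Ft = 27000 Ft
  Base: 827000 Ft − 27000 Ft = 800000 Ft
  800000 Ft × 18% = 144000 Ft

Excess of supplementary minimum tax over ordinary income tax: 144000 Ft − 66380 Ft = 77620 Ft.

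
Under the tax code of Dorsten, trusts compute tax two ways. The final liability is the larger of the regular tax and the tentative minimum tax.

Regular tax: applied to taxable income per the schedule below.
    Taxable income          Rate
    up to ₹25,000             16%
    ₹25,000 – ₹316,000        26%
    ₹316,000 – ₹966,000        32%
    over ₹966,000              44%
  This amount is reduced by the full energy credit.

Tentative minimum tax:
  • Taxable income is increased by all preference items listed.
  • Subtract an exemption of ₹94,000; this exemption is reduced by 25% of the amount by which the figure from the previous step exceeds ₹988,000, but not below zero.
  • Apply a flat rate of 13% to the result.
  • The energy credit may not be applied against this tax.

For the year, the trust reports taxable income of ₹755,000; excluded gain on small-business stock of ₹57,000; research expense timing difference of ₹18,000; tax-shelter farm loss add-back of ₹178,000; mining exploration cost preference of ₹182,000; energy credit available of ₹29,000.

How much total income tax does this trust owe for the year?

₹191,140

Tentative minimum tax:
  Adjusted income: ₹755,000 + ₹57,000 + ₹18,000 + ₹178,000 + ₹182,000 = ₹1,190,000
  Exemption: ₹94,000 − 25% × (₹1,190,000 − ₹988,000) = ₹94,000 − ₹50,500 = ₹43,500
  Base: ₹1,190,000 − ₹43,500 = ₹1,146,500
  ₹1,146,500 × 13% = ₹149,045

Regular tax:
  ₹25,000 × 16% = ₹4,000
  ₹291,000 × 26% = ₹75,660
  ₹439,000 × 32% = ₹140,480
  → ₹220,140
  Less energy credit ₹29,000 → ₹191,140

₹191,140 > ₹149,045, so the regular tax governs.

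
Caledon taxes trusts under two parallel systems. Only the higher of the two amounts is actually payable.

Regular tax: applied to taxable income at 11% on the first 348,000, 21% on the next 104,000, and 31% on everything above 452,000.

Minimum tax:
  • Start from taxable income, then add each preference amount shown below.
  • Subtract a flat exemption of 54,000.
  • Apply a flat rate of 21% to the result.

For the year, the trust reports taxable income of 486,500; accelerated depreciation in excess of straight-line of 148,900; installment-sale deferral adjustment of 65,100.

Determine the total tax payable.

Minimum tax:
  Adjusted income: 486,500 + 148,900 + 65,100 = 700,500
  Less exemption 54,000 → base 646,500
  646,500 × 21% = 135,765

Regular tax:
  348,000 × 11% = 38,280
  104,000 × 21% = 21,840
  34,500 × 31% = 10,695
  → 70,815

135,765 > 70,815, so the minimum tax is the binding amount.

135,765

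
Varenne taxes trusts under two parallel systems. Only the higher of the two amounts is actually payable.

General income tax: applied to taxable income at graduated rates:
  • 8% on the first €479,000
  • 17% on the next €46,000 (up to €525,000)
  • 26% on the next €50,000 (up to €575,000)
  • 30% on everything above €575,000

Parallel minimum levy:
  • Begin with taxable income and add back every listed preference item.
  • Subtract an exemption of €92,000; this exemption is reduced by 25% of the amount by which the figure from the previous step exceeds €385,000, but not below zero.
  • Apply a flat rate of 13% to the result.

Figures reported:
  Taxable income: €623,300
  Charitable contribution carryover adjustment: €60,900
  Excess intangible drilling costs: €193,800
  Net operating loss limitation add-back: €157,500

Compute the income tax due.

€134,615

General income tax:
  €479,000 × 8% = €38,320
  €46,000 × 17% = €7,820
  €50,000 × 26% = €13,000
  €48,300 × 30% = €14,490
  → €73,630

Parallel minimum levy:
  Adjusted income: €623,300 + €60,900 + €193,800 + €157,500 = €1,035,500
  Exemption: 25% × (€1,035,500 − €385,000) = €162,625 ≥ €92,000, so the exemption is fully phased out
  Base: €1,035,500 − €0 = €1,035,500
  €1,035,500 × 13% = €134,615

€134,615 > €73,630, so the parallel minimum levy is the binding amount.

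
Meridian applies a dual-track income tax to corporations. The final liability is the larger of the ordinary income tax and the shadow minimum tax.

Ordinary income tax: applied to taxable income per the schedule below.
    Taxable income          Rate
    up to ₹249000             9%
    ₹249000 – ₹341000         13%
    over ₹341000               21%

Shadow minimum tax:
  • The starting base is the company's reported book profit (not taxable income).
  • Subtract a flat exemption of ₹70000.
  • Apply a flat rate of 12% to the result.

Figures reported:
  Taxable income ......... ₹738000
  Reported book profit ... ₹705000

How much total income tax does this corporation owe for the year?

Ordinary income tax:
  ₹249000 × 9% = ₹22410
  ₹92000 × 13% = ₹11960
  ₹397000 × 21% = ₹83370
  → ₹117740

Shadow minimum tax:
  Base (reported book profit): ₹705000
  Less exemption ₹70000 → base ₹635000
  ₹635000 × 12% = ₹76200

₹117740 > ₹76200, so the ordinary income tax governs.

₹117740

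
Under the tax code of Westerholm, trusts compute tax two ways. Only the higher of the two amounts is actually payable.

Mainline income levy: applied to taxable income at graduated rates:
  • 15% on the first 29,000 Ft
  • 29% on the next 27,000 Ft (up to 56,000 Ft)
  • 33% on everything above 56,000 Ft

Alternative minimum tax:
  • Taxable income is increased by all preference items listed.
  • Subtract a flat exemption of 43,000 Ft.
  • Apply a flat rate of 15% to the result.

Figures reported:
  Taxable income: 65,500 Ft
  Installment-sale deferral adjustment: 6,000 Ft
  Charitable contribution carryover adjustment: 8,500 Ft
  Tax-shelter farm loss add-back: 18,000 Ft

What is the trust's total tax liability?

15,315 Ft

Mainline income levy:
  29,000 Ft × 15% = 4,350 Ft
  27,000 Ft × 29% = 7,830 Ft
  9,500 Ft × 33% = 3,135 Ft
  → 15,315 Ft

Alternative minimum tax:
  Adjusted income: 65,500 Ft + 6,000 Ft + 8,500 Ft + 18,000 Ft = 98,000 Ft
  Less exemption 43,000 Ft → base 55,000 Ft
  55,000 Ft × 15% = 8,250 Ft

15,315 Ft > 8,250 Ft, so the mainline income levy governs.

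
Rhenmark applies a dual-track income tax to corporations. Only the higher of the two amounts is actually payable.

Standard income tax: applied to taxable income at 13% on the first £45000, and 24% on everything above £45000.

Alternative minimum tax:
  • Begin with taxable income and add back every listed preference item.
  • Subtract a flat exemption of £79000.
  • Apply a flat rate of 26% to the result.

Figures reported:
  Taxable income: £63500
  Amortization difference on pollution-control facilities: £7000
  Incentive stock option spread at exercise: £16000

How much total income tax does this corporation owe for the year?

£10290

Alternative minimum tax:
  Adjusted income: £63500 + £7000 + £16000 = £86500
  Less exemption £79000 → base £7500
  £7500 × 26% = £1950

Standard income tax:
  £45000 × 13% = £5850
  £18500 × 24% = £4440
  → £10290

£10290 > £1950, so the standard income tax governs.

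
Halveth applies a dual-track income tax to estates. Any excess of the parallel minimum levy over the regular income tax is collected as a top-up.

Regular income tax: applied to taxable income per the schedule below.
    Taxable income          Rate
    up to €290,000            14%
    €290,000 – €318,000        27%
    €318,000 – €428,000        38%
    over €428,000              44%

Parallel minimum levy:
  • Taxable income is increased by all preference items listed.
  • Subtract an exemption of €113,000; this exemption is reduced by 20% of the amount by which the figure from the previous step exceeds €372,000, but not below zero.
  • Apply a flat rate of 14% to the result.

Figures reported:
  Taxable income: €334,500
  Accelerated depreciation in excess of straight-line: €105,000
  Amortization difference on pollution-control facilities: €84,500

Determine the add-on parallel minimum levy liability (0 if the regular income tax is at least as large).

€7,366

Regular income tax:
  €290,000 × 14% = €40,600
  €28,000 × 27% = €7,560
  €16,500 × 38% = €6,270
  → €54,430

Parallel minimum levy:
  Adjusted income: €334,500 + €105,000 + €84,500 = €524,000
  Exemption: €113,000 − 20% × (€524,000 − €372,000) = €113,000 − €30,400 = €82,600
  Base: €524,000 − €82,600 = €441,400
  €441,400 × 14% = €61,796

Excess of parallel minimum levy over regular income tax: €61,796 − €54,430 = €7,366.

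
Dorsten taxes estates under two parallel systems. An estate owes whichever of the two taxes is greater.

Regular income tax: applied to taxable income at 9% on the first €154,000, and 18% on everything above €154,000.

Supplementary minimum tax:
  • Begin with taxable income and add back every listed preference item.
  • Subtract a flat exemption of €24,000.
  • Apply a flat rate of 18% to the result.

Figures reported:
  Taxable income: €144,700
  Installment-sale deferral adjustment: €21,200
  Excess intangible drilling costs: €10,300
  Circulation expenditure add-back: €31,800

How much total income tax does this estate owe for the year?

€33,120

Supplementary minimum tax:
  Adjusted income: €144,700 + €21,200 + €10,300 + €31,800 = €208,000
  Less exemption €24,000 → base €184,000
  €184,000 × 18% = €33,120

Regular income tax:
  €144,700 × 9% = €13,023

€33,120 > €13,023, so the supplementary minimum tax is the binding amount.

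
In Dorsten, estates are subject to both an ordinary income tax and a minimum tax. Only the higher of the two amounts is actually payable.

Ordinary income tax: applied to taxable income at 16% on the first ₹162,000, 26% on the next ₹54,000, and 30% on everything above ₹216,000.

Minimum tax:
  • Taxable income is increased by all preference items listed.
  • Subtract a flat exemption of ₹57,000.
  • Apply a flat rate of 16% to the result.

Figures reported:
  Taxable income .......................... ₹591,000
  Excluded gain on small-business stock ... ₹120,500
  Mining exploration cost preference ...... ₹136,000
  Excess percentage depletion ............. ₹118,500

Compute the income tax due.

₹152,460

Ordinary income tax:
  ₹162,000 × 16% = ₹25,920
  ₹54,000 × 26% = ₹14,040
  ₹375,000 × 30% = ₹112,500
  → ₹152,460

Minimum tax:
  Adjusted income: ₹591,000 + ₹120,500 + ₹136,000 + ₹118,500 = ₹966,000
  Less exemption ₹57,000 → base ₹909,000
  ₹909,000 × 16% = ₹145,440

₹152,460 > ₹145,440, so the ordinary income tax governs.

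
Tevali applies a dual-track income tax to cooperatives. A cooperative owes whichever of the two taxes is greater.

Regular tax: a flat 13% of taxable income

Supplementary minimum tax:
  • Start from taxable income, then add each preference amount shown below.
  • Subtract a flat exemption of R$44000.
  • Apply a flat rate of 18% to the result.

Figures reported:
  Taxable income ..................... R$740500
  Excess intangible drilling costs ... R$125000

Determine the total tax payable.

Regular tax:
  R$740500 × 13% = R$96265

Supplementary minimum tax:
  Adjusted income: R$740500 + R$125000 = R$865500
  Less exemption R$44000 → base R$821500
  R$821500 × 18% = R$147870

R$147870 > R$96265, so the supplementary minimum tax is the binding amount.

R$147870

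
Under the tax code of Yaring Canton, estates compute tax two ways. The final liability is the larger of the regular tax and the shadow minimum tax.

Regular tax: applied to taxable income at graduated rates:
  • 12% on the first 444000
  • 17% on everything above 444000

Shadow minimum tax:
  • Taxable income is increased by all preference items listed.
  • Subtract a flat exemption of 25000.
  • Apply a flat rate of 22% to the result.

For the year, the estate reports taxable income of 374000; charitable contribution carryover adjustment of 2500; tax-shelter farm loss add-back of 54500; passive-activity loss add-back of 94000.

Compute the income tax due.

Regular tax:
  374000 × 12% = 44880

Shadow minimum tax:
  Adjusted income: 374000 + 2500 + 54500 + 94000 = 525000
  Less exemption 25000 → base 500000
  500000 × 22% = 110000

110000 > 44880, so the shadow minimum tax is the binding amount.

110000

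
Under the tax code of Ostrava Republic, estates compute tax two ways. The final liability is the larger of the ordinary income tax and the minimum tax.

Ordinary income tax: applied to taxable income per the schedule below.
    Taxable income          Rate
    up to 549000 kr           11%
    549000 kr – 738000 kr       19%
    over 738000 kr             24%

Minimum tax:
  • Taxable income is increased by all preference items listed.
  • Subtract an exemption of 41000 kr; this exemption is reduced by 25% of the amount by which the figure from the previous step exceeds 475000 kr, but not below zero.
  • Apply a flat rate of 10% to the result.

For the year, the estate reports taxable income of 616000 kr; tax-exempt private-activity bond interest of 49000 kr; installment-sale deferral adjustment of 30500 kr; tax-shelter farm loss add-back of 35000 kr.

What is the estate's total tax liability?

Minimum tax:
  Adjusted income: 616000 kr + 49000 kr + 30500 kr + 35000 kr = 730500 kr
  Exemption: 25% × (730500 kr − 475000 kr) = 63875 kr ≥ 41000 kr, so the exemption is fully phased out
  Base: 730500 kr − 0 kr = 730500 kr
  730500 kr × 10% = 73050 kr

Ordinary income tax:
  549000 kr × 11% = 60390 kr
  67000 kr × 19% = 12730 kr
  → 73120 kr

73120 kr > 73050 kr, so the ordinary income tax governs.

73120 kr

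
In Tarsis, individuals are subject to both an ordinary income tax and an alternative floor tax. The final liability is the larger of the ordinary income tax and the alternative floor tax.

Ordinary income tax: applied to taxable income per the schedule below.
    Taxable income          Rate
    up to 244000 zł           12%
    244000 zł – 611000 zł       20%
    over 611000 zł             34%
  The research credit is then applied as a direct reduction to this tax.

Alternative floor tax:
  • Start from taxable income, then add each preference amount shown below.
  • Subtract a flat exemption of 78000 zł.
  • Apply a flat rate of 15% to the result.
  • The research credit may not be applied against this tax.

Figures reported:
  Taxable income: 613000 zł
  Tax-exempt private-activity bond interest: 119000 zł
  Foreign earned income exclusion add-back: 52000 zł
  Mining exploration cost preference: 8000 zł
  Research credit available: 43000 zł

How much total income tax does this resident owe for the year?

107100 zł

Ordinary income tax:
  244000 zł × 12% = 29280 zł
  367000 zł × 20% = 73400 zł
  2000 zł × 34% = 680 zł
  → 103360 zł
  Less research credit 43000 zł → 60360 zł

Alternative floor tax:
  Adjusted income: 613000 zł + 119000 zł + 52000 zł + 8000 zł = 792000 zł
  Less exemption 78000 zł → base 714000 zł
  714000 zł × 15% = 107100 zł

107100 zł > 60360 zł, so the alternative floor tax is the binding amount.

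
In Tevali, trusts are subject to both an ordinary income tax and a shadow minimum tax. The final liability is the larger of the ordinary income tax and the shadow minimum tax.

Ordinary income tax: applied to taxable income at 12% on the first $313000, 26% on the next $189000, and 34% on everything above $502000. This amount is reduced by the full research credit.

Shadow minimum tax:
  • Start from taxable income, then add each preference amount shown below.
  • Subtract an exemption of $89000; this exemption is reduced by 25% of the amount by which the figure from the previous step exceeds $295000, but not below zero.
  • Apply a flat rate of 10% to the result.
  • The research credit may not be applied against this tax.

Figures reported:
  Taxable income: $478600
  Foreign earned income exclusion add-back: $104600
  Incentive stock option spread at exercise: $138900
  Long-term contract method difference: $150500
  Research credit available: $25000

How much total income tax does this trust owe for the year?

Shadow minimum tax:
  Adjusted income: $478600 + $104600 + $138900 + $150500 = $872600
  Exemption: 25% × ($872600 − $295000) = $144400 ≥ $89000, so the exemption is fully phased out
  Base: $872600 − $0 = $872600
  $872600 × 10% = $87260

Ordinary income tax:
  $313000 × 12% = $37560
  $165600 × 26% = $43056
  → $80616
  Less research credit $25000 → $55616

$87260 > $55616, so the shadow minimum tax is the binding amount.

$87260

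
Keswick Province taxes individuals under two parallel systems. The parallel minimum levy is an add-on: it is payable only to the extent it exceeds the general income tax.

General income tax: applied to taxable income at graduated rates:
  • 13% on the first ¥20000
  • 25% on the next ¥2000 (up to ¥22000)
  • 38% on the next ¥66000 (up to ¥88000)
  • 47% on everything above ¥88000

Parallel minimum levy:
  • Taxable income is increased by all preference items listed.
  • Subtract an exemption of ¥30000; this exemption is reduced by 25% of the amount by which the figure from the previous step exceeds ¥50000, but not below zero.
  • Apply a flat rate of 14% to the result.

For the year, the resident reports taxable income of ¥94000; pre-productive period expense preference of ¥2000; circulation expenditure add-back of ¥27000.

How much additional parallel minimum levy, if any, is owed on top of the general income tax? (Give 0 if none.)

Parallel minimum levy:
  Adjusted income: ¥94000 + ¥2000 + ¥27000 = ¥123000
  Exemption: ¥30000 − 25% × (¥123000 − ¥50000) = ¥30000 − ¥18250 = ¥11750
  Base: ¥123000 − ¥11750 = ¥111250
  ¥111250 × 14% = ¥15575

General income tax:
  ¥20000 × 13% = ¥2600
  ¥2000 × 25% = ¥500
  ¥66000 × 38% = ¥25080
  ¥6000 × 47% = ¥2820
  → ¥31000

¥15575 ≤ ¥31000, so no add-on is due.

¥0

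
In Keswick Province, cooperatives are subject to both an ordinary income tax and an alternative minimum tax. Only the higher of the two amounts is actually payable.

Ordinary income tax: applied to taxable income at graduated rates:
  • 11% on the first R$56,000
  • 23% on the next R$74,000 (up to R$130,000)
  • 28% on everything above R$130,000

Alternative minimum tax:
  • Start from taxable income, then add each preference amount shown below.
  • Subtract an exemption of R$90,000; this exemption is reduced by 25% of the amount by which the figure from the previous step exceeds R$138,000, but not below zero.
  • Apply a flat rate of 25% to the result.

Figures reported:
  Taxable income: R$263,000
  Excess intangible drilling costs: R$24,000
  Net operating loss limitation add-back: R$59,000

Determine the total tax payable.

Alternative minimum tax:
  Adjusted income: R$263,000 + R$24,000 + R$59,000 = R$346,000
  Exemption: R$90,000 − 25% × (R$346,000 − R$138,000) = R$90,000 − R$52,000 = R$38,000
  Base: R$346,000 − R$38,000 = R$308,000
  R$308,000 × 25% = R$77,000

Ordinary income tax:
  R$56,000 × 11% = R$6,160
  R$74,000 × 23% = R$17,020
  R$133,000 × 28% = R$37,240
  → R$60,420

R$77,000 > R$60,420, so the alternative minimum tax is the binding amount.

R$77,000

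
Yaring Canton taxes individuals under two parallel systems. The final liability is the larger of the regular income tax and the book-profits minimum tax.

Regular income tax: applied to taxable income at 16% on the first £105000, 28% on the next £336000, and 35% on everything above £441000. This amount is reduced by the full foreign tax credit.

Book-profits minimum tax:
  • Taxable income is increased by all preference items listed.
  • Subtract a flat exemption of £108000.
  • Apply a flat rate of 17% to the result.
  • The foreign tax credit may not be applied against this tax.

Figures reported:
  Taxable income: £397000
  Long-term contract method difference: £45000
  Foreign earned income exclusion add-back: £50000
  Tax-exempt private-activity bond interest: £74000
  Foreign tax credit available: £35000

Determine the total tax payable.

Regular income tax:
  £105000 × 16% = £16800
  £292000 × 28% = £81760
  → £98560
  Less foreign tax credit £35000 → £63560

Book-profits minimum tax:
  Adjusted income: £397000 + £45000 + £50000 + £74000 = £566000
  Less exemption £108000 → base £458000
  £458000 × 17% = £77860

£77860 > £63560, so the book-profits minimum tax is the binding amount.

£77860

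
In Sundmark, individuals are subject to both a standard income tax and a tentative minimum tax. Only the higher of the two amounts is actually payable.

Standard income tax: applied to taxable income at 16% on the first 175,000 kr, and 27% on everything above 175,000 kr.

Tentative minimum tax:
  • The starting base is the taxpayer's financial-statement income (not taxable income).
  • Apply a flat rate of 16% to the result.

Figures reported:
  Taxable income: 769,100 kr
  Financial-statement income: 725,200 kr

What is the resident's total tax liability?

Tentative minimum tax:
  Base (financial-statement income): 725,200 kr
  725,200 kr × 16% = 116,032 kr

Standard income tax:
  175,000 kr × 16% = 28,000 kr
  594,100 kr × 27% = 160,407 kr
  → 188,407 kr

188,407 kr > 116,032 kr, so the standard income tax governs.

188,407 kr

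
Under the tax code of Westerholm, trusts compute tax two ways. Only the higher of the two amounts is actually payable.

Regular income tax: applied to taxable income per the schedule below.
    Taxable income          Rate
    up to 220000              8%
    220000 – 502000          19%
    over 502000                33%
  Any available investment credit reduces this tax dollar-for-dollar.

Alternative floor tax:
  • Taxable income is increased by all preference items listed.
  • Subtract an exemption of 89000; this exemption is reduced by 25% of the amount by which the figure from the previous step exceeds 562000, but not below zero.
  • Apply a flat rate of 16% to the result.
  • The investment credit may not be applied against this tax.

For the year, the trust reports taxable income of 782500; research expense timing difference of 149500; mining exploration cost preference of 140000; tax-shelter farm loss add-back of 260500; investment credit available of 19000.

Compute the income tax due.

Regular income tax:
  220000 × 8% = 17600
  282000 × 19% = 53580
  280500 × 33% = 92565
  → 163745
  Less investment credit 19000 → 144745

Alternative floor tax:
  Adjusted income: 782500 + 149500 + 140000 + 260500 = 1332500
  Exemption: 25% × (1332500 − 562000) = 192625 ≥ 89000, so the exemption is fully phased out
  Base: 1332500 − 0 = 1332500
  1332500 × 16% = 213200

213200 > 144745, so the alternative floor tax is the binding amount.

213200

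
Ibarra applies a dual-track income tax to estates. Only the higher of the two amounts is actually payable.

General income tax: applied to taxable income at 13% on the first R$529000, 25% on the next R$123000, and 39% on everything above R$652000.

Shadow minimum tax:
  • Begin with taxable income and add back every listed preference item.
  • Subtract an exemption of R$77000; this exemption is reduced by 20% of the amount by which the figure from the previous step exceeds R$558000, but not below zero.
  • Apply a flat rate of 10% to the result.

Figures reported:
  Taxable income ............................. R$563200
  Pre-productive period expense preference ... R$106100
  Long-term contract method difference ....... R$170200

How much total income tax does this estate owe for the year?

R$81880

Shadow minimum tax:
  Adjusted income: R$563200 + R$106100 + R$170200 = R$839500
  Exemption: R$77000 − 20% × (R$839500 − R$558000) = R$77000 − R$56300 = R$20700
  Base: R$839500 − R$20700 = R$818800
  R$818800 × 10% = R$81880

General income tax:
  R$529000 × 13% = R$68770
  R$34200 × 25% = R$8550
  → R$77320

R$81880 > R$77320, so the shadow minimum tax is the binding amount.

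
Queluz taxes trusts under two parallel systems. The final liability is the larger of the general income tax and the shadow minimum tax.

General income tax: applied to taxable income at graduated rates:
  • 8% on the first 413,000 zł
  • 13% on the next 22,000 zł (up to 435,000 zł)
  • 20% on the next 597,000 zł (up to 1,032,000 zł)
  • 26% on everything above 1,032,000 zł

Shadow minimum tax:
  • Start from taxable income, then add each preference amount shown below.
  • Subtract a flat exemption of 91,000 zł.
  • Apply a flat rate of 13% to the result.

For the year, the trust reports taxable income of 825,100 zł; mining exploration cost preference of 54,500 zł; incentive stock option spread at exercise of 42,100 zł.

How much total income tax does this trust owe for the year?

General income tax:
  413,000 zł × 8% = 33,040 zł
  22,000 zł × 13% = 2,860 zł
  390,100 zł × 20% = 78,020 zł
  → 113,920 zł

Shadow minimum tax:
  Adjusted income: 825,100 zł + 54,500 zł + 42,100 zł = 921,700 zł
  Less exemption 91,000 zł → base 830,700 zł
  830,700 zł × 13% = 107,991 zł

113,920 zł > 107,991 zł, so the general income tax governs.

113,920 zł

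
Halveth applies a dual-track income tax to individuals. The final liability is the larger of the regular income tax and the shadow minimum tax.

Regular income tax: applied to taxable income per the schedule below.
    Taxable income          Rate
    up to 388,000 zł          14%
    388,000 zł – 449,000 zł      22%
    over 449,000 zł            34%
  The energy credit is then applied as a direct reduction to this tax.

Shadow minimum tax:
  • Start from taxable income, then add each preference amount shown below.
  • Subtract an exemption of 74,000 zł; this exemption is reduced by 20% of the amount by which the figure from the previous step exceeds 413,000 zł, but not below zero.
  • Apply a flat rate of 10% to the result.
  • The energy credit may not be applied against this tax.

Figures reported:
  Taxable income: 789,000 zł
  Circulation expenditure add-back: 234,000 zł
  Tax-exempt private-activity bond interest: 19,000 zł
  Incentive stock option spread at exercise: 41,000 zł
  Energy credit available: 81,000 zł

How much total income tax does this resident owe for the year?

Shadow minimum tax:
  Adjusted income: 789,000 zł + 234,000 zł + 19,000 zł + 41,000 zł = 1,083,000 zł
  Exemption: 20% × (1,083,000 zł − 413,000 zł) = 134,000 zł ≥ 74,000 zł, so the exemption is fully phased out
  Base: 1,083,000 zł − 0 zł = 1,083,000 zł
  1,083,000 zł × 10% = 108,300 zł

Regular income tax:
  388,000 zł × 14% = 54,320 zł
  61,000 zł × 22% = 13,420 zł
  340,000 zł × 34% = 115,600 zł
  → 183,340 zł
  Less energy credit 81,000 zł → 102,340 zł

108,300 zł > 102,340 zł, so the shadow minimum tax is the binding amount.

108,300 zł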